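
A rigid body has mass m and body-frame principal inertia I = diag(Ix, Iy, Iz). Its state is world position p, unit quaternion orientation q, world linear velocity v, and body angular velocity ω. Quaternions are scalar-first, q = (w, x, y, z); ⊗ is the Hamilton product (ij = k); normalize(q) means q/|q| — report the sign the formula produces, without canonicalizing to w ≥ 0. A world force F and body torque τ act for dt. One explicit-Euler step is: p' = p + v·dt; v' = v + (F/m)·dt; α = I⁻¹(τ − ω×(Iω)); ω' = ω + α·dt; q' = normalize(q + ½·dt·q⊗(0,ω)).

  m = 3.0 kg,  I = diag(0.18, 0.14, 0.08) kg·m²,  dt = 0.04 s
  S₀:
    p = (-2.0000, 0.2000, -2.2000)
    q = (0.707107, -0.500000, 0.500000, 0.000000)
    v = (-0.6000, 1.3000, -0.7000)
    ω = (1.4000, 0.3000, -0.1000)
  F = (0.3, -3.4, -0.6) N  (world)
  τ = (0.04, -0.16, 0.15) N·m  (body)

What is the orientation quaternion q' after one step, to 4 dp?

q' = (0.7178, -0.4810, 0.5030, -0.0184)

Hamilton product q⊗(0,ω) = (0.5500000, 0.9399498, 0.1621321, -0.9207107)
updated quaternion q' = (0.7178, -0.4810, 0.5030, -0.0184)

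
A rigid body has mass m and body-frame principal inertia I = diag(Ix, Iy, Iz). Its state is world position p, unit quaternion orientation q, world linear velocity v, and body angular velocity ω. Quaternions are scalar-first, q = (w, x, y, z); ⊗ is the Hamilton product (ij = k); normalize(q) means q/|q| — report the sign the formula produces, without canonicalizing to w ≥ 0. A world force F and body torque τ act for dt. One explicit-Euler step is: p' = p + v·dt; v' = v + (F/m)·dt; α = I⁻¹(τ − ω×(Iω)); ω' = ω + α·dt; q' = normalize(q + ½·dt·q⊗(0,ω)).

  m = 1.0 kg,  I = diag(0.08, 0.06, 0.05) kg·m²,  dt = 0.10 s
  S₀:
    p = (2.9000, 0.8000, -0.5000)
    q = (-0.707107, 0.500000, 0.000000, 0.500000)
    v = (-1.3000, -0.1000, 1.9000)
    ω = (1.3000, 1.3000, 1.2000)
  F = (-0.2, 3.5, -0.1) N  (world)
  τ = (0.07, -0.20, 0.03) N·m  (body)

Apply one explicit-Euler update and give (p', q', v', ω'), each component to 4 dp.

p' = p + v·dt = (2.7700, 0.7900, -0.3100)
v + (F/m)dt = (-1.3200, 0.2500, 1.8900)
angular accel α = (1.0700, -4.1133, 1.2760)
new body rate ω' = (1.4070, 0.8887, 1.3276)
q⊗(0,ω) = (-1.2500000, -1.5692391, -0.8692391, -0.1985284)
q + ½dt·q⊗(0,ω), renormalized = (-0.7650, 0.4190, -0.0432, 0.4871)

p' = (2.7700, 0.7900, -0.3100)
q' = (-0.7650, 0.4190, -0.0432, 0.4871)
v' = (-1.3200, 0.2500, 1.8900)
ω' = (1.4070, 0.8887, 1.3276)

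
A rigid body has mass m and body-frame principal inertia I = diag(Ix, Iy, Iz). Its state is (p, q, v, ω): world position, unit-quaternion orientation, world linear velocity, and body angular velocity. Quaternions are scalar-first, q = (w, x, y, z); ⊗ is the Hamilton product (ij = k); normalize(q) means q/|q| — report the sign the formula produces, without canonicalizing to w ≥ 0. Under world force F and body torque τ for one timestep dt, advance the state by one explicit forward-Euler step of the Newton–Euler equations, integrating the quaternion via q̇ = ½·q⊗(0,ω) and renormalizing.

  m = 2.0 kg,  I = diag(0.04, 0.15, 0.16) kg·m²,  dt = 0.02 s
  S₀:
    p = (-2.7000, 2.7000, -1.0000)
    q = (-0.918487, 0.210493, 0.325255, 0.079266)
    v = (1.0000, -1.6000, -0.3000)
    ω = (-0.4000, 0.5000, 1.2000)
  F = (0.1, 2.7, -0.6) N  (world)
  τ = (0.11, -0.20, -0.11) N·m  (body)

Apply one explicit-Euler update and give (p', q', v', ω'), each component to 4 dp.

a = F/m = (0.0500, 1.3500, -0.3000)
p + v·dt = (-2.6800, 2.6680, -1.0060)
v' = v + a·dt = (1.0010, -1.5730, -0.3060)
ω×(Iω) gyroscopic = (0.0060, 0.0576, -0.0220)
angular accel α = (2.6000, -1.7173, -0.5500)
new body rate ω' = (-0.3480, 0.4657, 1.1890)
Hamilton product q⊗(0,ω) = (-0.1735495, 0.7180678, -0.7435415, -0.8668359)
q' = normalize(q + ½dt·q⊗(0,ω)) = (-0.9201, 0.2177, 0.3178, 0.0706)

p' = (-2.6800, 2.6680, -1.0060)
q' = (-0.9201, 0.2177, 0.3178, 0.0706)
v' = (1.0010, -1.5730, -0.3060)
ω' = (-0.3480, 0.4657, 1.1890)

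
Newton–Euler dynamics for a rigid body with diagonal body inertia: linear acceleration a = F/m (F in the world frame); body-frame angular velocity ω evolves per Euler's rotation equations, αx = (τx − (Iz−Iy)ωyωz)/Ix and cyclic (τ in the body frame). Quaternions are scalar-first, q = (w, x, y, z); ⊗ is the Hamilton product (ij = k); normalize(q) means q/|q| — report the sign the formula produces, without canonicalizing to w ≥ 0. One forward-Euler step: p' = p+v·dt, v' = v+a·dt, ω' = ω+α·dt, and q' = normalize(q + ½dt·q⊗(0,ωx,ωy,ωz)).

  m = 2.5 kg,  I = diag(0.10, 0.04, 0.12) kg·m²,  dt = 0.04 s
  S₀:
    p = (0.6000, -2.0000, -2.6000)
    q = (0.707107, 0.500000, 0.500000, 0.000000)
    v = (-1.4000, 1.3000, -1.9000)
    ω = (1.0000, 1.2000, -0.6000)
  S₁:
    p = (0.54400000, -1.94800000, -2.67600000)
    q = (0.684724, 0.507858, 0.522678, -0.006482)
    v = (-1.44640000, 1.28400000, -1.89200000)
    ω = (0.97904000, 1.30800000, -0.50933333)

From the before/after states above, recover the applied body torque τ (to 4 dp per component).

ω₁ − ω₀ = (-0.02096000, 0.10800000, 0.09066667)
τ = I·(Δω/dt) + ω₀×(Iω₀) = (-0.1100, 0.1200, 0.2000)

τ = (-0.1100, 0.1200, 0.2000)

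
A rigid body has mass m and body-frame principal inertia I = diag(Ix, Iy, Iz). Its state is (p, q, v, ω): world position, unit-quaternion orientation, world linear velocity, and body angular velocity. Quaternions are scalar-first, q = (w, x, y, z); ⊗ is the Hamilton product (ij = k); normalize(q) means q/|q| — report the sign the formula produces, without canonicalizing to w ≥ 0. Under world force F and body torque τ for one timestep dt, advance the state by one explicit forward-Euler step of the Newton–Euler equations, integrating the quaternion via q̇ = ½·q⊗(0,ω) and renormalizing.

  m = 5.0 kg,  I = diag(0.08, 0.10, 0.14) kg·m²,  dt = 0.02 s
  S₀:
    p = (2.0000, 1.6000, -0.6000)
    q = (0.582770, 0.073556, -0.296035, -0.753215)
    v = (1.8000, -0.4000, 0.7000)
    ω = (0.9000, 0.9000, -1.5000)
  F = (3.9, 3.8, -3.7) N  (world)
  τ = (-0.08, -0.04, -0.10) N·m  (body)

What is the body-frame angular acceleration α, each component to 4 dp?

α = (-0.3250, -1.2100, -0.8300)

ω×(Iω) gyroscopic = (-0.0540, 0.0810, 0.0162)
(τ − ω×Iω)/I = (-0.3250, -1.2100, -0.8300)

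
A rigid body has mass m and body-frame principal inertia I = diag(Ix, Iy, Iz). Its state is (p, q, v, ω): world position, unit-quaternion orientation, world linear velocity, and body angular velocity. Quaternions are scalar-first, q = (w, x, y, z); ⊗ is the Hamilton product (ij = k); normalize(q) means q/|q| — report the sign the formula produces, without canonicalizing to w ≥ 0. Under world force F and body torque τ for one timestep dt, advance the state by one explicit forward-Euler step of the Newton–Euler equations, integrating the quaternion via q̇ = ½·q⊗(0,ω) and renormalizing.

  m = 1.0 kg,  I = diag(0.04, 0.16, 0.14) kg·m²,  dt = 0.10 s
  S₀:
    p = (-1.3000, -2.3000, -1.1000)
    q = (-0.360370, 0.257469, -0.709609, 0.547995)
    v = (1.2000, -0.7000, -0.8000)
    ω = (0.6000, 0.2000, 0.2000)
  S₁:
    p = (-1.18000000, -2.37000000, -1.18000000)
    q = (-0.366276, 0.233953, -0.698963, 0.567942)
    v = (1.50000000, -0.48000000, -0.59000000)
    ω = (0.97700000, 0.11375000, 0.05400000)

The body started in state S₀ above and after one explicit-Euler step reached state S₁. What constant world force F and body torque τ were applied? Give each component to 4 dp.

rate change Δω = (0.37700000, -0.08625000, -0.14600000)
τ = I·(Δω/dt) + ω₀×(Iω₀) = (0.1500, -0.1500, -0.1900)
velocity change Δv = (0.30000000, 0.22000000, 0.21000000)
m·(v₁−v₀)/dt = (3.0000, 2.2000, 2.1000)

F = (3.0000, 2.2000, 2.1000)
τ = (0.1500, -0.1500, -0.1900)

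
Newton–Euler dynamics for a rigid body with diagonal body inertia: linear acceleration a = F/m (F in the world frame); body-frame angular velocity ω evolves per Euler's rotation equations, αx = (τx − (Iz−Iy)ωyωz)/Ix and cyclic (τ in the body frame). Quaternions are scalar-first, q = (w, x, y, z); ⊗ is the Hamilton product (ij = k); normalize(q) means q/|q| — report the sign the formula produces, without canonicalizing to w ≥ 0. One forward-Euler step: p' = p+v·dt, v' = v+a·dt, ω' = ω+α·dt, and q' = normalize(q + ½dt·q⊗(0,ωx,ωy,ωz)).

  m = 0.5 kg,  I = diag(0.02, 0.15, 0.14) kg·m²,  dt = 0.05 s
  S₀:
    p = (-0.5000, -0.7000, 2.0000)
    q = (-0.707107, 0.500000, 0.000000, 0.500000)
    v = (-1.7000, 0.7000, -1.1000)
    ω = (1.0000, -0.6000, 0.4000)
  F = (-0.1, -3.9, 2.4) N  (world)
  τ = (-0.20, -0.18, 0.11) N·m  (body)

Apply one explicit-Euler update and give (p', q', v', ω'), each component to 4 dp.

p' = (-0.5850, -0.6650, 1.9450)
q' = (-0.7243, 0.4896, 0.0181, 0.4852)
v' = (-1.7100, 0.3100, -0.8600)
ω' = (0.4940, -0.6440, 0.4671)

new position p' = (-0.5850, -0.6650, 1.9450)
new velocity v' = (-1.7100, 0.3100, -0.8600)
precession coupling ω×(Iω) = (0.0024, -0.0480, -0.0780)
(τ − ω×Iω)/I = (-10.1200, -0.8800, 1.3429)
new body rate ω' = (0.4940, -0.6440, 0.4671)
2q̇ = q⊗(0,ω) = (-0.7000000, -0.4071070, 0.7242642, -0.5828428)
q + ½dt·q⊗(0,ω), renormalized = (-0.7243, 0.4896, 0.0181, 0.4852)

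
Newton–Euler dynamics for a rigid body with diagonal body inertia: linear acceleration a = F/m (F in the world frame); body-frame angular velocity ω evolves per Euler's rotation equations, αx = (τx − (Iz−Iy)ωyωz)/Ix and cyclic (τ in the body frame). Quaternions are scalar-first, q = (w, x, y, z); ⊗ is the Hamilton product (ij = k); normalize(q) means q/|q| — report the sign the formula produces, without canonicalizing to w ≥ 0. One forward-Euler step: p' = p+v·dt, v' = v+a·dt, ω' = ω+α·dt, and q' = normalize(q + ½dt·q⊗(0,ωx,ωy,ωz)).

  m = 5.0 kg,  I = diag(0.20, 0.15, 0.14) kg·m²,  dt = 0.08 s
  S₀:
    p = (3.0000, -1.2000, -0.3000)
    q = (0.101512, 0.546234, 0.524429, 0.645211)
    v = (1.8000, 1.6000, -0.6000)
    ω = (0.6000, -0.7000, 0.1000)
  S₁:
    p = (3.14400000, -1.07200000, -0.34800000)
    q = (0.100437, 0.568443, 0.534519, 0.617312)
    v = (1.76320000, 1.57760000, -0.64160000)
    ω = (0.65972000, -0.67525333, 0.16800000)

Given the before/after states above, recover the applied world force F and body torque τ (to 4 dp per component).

F = (-2.3000, -1.4000, -2.6000)
τ = (0.1500, 0.0500, 0.1400)

velocity change Δv = (-0.03680000, -0.02240000, -0.04160000)
applied force F = (-2.3000, -1.4000, -2.6000)
rate change Δω = (0.05972000, 0.02474667, 0.06800000)
applied torque τ = (0.1500, 0.0500, 0.1400)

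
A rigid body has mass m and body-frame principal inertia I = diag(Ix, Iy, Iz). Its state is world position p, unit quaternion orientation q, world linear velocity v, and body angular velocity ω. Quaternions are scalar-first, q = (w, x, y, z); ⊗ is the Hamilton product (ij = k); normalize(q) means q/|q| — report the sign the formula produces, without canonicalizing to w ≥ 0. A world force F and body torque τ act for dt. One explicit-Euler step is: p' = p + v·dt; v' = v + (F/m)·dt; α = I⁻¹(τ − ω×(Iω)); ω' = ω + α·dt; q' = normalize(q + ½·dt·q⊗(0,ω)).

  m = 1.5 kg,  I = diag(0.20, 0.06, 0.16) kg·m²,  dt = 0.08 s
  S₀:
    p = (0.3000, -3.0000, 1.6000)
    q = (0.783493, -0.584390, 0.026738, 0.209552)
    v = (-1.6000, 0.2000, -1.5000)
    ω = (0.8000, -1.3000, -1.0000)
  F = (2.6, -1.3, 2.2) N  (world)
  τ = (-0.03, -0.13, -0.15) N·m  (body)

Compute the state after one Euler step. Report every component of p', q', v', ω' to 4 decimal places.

p' = (0.1720, -2.9840, 1.4800)
q' = (0.8098, -0.5480, -0.0306, 0.2072)
v' = (-1.4613, 0.1307, -1.3827)
ω' = (0.7360, -1.4307, -1.1478)

a = F/m = (1.7333, -0.8667, 1.4667)
p + v·dt = (0.1720, -2.9840, 1.4800)
v' = v + a·dt = (-1.4613, 0.1307, -1.3827)
gyro term ω×Iω = (0.1300, -0.0320, 0.1456)
angular accel α = (-0.8000, -1.6333, -1.8475)
new body rate ω' = (0.7360, -1.4307, -1.1478)
Hamilton product q⊗(0,ω) = (0.7118234, 0.8724740, -1.4352893, -0.0451764)
q + ½dt·q⊗(0,ω), renormalized = (0.8098, -0.5480, -0.0306, 0.2072)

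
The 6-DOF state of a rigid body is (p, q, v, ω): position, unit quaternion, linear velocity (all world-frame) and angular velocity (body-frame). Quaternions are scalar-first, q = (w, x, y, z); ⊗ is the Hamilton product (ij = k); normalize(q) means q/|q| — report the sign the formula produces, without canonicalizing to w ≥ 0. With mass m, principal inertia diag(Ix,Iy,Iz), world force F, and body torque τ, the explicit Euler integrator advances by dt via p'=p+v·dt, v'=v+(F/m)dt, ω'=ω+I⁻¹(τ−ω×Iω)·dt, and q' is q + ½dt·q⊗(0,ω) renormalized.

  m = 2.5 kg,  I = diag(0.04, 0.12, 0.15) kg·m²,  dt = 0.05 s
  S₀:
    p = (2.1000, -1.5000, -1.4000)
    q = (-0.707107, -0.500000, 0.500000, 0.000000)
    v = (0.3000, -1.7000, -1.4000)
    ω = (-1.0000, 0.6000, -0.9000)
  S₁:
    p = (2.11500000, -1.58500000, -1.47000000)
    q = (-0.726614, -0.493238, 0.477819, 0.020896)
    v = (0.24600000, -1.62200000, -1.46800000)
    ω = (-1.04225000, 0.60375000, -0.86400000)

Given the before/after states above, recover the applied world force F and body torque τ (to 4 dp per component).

rate change Δω = (-0.04225000, 0.00375000, 0.03600000)
τ = I·(Δω/dt) + ω₀×(Iω₀) = (-0.0500, -0.0900, 0.0600)
Δv = v₁−v₀ = (-0.05400000, 0.07800000, -0.06800000)
F = m·Δv/dt = (-2.7000, 3.9000, -3.4000)

F = (-2.7000, 3.9000, -3.4000)
τ = (-0.0500, -0.0900, 0.0600)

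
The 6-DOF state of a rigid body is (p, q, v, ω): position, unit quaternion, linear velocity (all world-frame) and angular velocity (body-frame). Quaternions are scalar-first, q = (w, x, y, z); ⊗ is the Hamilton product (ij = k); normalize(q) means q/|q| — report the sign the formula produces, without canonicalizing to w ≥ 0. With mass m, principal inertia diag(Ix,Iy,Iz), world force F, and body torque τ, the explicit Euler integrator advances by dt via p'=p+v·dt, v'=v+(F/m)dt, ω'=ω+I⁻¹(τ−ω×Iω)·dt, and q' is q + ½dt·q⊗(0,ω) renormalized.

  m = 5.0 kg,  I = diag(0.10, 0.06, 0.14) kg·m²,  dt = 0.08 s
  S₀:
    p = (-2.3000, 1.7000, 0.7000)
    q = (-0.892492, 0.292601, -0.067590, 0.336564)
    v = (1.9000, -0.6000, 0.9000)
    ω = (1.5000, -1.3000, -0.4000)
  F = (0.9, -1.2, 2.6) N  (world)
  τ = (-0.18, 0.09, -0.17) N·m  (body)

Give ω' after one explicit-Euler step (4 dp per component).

ω' = (1.3227, -1.2120, -0.5417)

gyro term ω×Iω = (0.0416, 0.0240, 0.0780)
(τ − ω×Iω)/I = (-2.2160, 1.1000, -1.7714)
ω + α·dt = (1.3227, -1.2120, -0.5417)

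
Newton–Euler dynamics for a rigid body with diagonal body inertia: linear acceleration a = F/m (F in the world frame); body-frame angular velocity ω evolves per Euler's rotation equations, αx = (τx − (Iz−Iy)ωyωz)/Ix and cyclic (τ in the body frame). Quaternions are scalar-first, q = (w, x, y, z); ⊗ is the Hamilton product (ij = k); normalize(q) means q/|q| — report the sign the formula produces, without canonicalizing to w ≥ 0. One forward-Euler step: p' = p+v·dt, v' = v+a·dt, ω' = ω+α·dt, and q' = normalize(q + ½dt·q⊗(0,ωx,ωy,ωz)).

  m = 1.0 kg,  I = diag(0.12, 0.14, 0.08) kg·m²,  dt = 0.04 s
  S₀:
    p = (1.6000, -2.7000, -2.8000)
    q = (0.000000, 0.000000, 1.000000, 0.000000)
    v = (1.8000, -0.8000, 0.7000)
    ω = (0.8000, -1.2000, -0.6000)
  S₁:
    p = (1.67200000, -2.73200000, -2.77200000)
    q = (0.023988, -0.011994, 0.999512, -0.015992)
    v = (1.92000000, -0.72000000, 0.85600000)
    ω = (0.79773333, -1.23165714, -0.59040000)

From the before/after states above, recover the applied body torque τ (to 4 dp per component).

ω₁ − ω₀ = (-0.00226667, -0.03165714, 0.00960000)
gyro term ω₀×Iω₀ = (-0.0432, -0.0192, -0.0192)
applied torque τ = (-0.0500, -0.1300, 0.0000)

τ = (-0.0500, -0.1300, 0.0000)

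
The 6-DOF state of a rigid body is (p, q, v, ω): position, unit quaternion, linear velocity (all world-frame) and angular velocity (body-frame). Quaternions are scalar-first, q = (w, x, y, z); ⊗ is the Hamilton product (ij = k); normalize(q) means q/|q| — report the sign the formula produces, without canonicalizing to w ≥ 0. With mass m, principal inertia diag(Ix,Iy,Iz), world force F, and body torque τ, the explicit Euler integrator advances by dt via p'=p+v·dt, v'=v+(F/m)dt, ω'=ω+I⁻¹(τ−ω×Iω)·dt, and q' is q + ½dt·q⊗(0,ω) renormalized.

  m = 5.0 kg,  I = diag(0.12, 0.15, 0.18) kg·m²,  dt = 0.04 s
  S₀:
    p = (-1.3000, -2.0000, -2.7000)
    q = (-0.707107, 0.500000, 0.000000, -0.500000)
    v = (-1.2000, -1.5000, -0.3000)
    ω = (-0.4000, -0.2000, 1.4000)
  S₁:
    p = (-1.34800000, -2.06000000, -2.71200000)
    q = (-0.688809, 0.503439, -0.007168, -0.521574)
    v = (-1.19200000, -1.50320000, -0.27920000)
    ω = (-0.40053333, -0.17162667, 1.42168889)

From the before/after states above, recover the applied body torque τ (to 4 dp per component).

τ = (-0.0100, 0.1400, 0.1000)

Δω = ω₁−ω₀ = (-0.00053333, 0.02837333, 0.02168889)
applied torque τ = (-0.0100, 0.1400, 0.1000)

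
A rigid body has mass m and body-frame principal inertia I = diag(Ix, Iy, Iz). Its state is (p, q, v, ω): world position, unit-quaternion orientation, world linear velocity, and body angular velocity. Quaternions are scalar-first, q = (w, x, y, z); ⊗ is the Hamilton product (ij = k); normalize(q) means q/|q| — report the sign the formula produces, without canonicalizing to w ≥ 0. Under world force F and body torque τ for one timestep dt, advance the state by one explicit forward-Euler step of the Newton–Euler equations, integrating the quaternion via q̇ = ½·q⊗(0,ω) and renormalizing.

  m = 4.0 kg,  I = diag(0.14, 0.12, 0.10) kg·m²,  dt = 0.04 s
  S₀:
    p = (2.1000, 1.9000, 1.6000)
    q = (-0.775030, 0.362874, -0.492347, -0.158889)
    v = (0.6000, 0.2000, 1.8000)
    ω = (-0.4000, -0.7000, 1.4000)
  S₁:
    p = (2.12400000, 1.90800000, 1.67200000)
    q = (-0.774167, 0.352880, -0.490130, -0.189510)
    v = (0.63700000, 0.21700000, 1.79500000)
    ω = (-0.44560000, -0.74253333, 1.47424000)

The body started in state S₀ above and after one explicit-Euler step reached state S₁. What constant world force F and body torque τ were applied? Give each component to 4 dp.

ω₁ − ω₀ = (-0.04560000, -0.04253333, 0.07424000)
ω₀×(Iω₀) = (0.0196, -0.0224, -0.0056)
applied torque τ = (-0.1400, -0.1500, 0.1800)
velocity change Δv = (0.03700000, 0.01700000, -0.00500000)
applied force F = (3.7000, 1.7000, -0.5000)

F = (3.7000, 1.7000, -0.5000)
τ = (-0.1400, -0.1500, 0.1800)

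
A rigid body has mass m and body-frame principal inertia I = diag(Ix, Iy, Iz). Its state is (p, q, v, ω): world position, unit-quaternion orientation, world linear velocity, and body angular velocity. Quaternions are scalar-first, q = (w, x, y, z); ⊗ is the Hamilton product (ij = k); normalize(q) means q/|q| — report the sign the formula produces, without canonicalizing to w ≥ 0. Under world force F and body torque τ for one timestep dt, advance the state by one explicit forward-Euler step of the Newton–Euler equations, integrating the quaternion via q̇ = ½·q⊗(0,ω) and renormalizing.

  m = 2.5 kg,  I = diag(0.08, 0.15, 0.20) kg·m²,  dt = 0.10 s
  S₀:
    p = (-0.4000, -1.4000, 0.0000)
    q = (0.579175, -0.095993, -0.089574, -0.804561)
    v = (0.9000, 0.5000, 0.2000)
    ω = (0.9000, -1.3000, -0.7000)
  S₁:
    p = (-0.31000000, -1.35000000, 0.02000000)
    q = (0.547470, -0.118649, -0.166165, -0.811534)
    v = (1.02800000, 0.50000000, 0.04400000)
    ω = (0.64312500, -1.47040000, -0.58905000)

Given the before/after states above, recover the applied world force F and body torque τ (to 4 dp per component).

F = (3.2000, 0.0000, -3.9000)
τ = (-0.1600, -0.1800, 0.1400)

velocity change Δv = (0.12800000, 0.00000000, -0.15600000)
applied force F = (3.2000, 0.0000, -3.9000)
rate change Δω = (-0.25687500, -0.17040000, 0.11095000)
I·α + gyro = (-0.1600, -0.1800, 0.1400)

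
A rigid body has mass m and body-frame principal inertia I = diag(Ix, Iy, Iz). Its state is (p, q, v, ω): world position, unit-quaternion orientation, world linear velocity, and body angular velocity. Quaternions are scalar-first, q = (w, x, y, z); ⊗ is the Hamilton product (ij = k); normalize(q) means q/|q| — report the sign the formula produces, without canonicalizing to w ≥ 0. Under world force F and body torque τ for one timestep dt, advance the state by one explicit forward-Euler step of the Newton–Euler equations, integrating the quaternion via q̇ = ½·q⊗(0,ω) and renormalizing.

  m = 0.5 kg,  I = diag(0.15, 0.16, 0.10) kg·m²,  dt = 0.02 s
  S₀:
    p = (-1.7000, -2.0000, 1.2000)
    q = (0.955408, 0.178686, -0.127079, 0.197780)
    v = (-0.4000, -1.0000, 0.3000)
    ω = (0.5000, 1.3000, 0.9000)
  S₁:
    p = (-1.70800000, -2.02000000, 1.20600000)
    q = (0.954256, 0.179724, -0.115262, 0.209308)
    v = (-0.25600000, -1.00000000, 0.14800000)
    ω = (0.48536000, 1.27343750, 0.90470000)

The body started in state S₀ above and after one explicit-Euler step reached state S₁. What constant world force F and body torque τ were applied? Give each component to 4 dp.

F = (3.6000, 0.0000, -3.8000)
τ = (-0.1800, -0.1900, 0.0300)

v₁ − v₀ = (0.14400000, 0.00000000, -0.15200000)
F = m·Δv/dt = (3.6000, 0.0000, -3.8000)
rate change Δω = (-0.01464000, -0.02656250, 0.00470000)
gyro term ω₀×Iω₀ = (-0.0702, 0.0225, 0.0065)
applied torque τ = (-0.1800, -0.1900, 0.0300)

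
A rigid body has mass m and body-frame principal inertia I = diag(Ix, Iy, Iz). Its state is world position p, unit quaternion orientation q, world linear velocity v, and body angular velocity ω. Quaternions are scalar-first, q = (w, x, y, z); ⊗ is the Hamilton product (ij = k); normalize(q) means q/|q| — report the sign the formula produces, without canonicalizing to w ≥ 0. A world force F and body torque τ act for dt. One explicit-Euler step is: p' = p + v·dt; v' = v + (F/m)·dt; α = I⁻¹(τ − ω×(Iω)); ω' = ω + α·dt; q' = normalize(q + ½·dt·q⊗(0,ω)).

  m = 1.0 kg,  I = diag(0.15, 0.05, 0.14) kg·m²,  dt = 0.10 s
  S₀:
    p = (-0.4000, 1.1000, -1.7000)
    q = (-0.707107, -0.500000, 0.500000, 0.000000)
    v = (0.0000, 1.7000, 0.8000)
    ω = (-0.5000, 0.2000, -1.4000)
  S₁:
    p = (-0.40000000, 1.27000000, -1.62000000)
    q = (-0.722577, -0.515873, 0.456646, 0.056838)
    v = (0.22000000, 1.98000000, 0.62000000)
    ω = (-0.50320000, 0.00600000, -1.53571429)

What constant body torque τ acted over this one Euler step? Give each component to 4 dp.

τ = (-0.0300, -0.0900, -0.1800)

Δω = ω₁−ω₀ = (-0.00320000, -0.19400000, -0.13571429)
τ = I·(Δω/dt) + ω₀×(Iω₀) = (-0.0300, -0.0900, -0.1800)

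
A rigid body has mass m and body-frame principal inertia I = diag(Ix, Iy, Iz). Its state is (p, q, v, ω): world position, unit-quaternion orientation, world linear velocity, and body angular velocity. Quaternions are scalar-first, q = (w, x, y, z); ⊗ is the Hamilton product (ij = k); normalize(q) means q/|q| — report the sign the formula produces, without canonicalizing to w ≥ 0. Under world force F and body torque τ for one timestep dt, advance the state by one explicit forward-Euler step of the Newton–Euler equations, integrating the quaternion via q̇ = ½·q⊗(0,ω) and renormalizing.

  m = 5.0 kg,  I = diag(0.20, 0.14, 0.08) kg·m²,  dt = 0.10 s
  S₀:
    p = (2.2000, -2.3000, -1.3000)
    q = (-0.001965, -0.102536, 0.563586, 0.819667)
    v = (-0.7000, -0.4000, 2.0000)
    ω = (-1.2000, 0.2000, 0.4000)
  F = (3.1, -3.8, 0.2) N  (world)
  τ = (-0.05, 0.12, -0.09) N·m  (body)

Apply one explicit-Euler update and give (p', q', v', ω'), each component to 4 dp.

gyro term ω×Iω = (-0.0048, -0.0576, 0.0144)
angular accel α = (-0.2260, 1.2686, -1.3050)
ω + α·dt = (-1.2226, 0.3269, 0.2695)
q⊗(0,ω) = (-0.5636272, 0.0638590, -0.9429790, 0.6550100)
updated quaternion q' = (-0.0301, -0.0991, 0.5154, 0.8507)
p + v·dt = (2.1300, -2.3400, -1.1000)
v + (F/m)dt = (-0.6380, -0.4760, 2.0040)

p' = (2.1300, -2.3400, -1.1000)
q' = (-0.0301, -0.0991, 0.5154, 0.8507)
v' = (-0.6380, -0.4760, 2.0040)
ω' = (-1.2226, 0.3269, 0.2695)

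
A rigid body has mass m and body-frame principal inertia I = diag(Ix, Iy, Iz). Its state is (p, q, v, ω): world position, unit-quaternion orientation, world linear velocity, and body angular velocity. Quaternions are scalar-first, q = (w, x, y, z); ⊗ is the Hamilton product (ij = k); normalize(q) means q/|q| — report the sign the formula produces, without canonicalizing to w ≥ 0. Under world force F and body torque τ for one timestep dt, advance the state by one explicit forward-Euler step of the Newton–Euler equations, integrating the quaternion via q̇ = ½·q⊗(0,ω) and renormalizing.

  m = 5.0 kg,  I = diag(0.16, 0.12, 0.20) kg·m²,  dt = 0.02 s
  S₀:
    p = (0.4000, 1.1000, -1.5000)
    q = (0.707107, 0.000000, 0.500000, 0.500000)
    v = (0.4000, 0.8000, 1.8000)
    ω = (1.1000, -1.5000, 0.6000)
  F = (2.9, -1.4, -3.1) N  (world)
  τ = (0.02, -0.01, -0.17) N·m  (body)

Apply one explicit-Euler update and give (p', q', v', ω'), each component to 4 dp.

precession coupling ω×(Iω) = (-0.0720, -0.0264, 0.0660)
angular accel α = (0.5750, 0.1367, -1.1800)
ω' = ω + α·dt = (1.1115, -1.4973, 0.5764)
q⊗(0,ω) = (0.4500000, 1.8278177, -0.5106605, -0.1257358)
updated quaternion q' = (0.7115, 0.0183, 0.4948, 0.4986)
linear accel F/m = (0.5800, -0.2800, -0.6200)
p + v·dt = (0.4080, 1.1160, -1.4640)
new velocity v' = (0.4116, 0.7944, 1.7876)

p' = (0.4080, 1.1160, -1.4640)
q' = (0.7115, 0.0183, 0.4948, 0.4986)
v' = (0.4116, 0.7944, 1.7876)
ω' = (1.1115, -1.4973, 0.5764)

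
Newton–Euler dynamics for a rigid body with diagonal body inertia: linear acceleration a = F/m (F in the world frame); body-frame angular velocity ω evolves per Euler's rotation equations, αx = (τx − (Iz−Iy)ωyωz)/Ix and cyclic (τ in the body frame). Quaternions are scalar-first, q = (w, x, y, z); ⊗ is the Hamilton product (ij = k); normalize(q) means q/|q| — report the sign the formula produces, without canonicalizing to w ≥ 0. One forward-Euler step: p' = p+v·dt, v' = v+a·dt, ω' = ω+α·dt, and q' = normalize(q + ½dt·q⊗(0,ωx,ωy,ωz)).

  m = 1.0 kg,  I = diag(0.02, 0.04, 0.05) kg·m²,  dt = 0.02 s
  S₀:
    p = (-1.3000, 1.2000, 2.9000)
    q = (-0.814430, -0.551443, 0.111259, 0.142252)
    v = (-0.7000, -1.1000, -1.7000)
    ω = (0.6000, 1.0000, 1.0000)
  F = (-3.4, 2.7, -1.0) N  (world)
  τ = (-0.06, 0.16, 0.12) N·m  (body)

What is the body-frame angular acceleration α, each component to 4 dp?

ω×(Iω) gyroscopic = (0.0100, -0.0180, 0.0120)
(τ − ω×Iω)/I = (-3.5000, 4.4500, 2.1600)

α = (-3.5000, 4.4500, 2.1600)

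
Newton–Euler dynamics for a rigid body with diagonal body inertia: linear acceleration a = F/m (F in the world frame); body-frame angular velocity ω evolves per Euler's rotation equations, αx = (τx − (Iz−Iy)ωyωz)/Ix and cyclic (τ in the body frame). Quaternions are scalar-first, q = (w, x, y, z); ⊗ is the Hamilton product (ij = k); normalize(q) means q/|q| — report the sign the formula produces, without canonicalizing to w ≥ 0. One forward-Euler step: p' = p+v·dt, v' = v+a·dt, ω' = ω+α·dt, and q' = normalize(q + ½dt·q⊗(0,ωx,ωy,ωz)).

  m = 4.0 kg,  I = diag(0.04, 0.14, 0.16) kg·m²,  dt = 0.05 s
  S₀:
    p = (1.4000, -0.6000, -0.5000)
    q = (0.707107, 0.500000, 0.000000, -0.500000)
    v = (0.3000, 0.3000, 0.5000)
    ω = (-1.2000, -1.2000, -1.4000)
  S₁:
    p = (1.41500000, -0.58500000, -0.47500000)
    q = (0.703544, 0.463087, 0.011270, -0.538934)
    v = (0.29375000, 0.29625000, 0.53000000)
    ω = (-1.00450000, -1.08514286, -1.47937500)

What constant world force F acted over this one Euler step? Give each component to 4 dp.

F = (-0.5000, -0.3000, 2.4000)

v₁ − v₀ = (-0.00625000, -0.00375000, 0.03000000)
m·(v₁−v₀)/dt = (-0.5000, -0.3000, 2.4000)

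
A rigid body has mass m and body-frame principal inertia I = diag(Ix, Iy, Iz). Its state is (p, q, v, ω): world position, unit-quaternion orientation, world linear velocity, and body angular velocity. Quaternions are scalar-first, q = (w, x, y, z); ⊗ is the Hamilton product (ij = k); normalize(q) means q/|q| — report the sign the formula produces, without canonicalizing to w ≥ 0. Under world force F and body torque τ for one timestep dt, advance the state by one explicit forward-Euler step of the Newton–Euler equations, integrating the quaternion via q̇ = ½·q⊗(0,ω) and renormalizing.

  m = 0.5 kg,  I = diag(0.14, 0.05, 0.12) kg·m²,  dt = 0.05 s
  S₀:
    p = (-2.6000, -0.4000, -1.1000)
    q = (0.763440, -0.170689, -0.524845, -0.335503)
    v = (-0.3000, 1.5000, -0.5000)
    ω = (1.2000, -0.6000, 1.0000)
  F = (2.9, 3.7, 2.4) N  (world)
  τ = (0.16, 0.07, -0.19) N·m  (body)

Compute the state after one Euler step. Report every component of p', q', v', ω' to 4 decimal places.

p' = (-2.6150, -0.3250, -1.1250)
q' = (0.7684, -0.1658, -0.5416, -0.2979)
v' = (-0.0100, 1.8700, -0.2600)
ω' = (1.2721, -0.5540, 0.8938)

precession coupling ω×(Iω) = (-0.0420, 0.0240, 0.0648)
(τ − ω×Iω)/I = (1.4429, 0.9200, -2.1233)
ω' = ω + α·dt = (1.2721, -0.5540, 0.8938)
2q̇ = q⊗(0,ω) = (0.2254228, 0.1899812, -0.6899786, 1.4956674)
updated quaternion q' = (0.7684, -0.1658, -0.5416, -0.2979)
linear accel F/m = (5.8000, 7.4000, 4.8000)
p + v·dt = (-2.6150, -0.3250, -1.1250)
v' = v + a·dt = (-0.0100, 1.8700, -0.2600)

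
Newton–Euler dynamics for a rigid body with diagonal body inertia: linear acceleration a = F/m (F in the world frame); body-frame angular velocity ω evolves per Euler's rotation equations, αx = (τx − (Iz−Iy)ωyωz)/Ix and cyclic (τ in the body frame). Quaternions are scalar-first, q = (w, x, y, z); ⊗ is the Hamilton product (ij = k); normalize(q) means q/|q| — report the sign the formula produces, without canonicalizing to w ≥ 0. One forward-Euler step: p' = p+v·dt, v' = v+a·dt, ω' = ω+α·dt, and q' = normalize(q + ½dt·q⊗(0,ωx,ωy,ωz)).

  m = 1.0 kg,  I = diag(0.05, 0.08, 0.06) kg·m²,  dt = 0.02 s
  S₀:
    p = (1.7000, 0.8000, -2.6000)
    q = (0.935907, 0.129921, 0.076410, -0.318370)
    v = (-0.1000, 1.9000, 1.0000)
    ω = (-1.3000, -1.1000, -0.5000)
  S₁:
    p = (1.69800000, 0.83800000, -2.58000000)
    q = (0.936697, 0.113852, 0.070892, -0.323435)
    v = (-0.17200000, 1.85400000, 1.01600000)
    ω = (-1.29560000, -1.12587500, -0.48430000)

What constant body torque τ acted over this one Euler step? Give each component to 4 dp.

τ = (0.0000, -0.1100, 0.0900)

rate change Δω = (0.00440000, -0.02587500, 0.01570000)
I·α + gyro = (0.0000, -0.1100, 0.0900)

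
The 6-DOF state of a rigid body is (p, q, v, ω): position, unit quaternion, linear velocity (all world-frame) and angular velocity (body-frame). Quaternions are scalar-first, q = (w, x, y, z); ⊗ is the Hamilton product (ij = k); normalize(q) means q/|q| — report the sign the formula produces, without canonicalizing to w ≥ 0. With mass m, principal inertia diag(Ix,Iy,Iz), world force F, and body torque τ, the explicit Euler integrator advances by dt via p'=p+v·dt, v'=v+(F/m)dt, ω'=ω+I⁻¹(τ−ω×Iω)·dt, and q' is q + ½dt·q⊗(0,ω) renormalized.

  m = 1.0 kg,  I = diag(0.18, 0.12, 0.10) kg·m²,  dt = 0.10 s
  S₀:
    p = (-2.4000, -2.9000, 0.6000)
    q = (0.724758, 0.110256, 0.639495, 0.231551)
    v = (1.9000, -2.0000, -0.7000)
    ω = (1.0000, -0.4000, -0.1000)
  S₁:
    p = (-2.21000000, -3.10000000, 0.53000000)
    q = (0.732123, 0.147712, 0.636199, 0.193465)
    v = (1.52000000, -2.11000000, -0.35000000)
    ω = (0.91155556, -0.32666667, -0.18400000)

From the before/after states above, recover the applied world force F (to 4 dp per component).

v₁ − v₀ = (-0.38000000, -0.11000000, 0.35000000)
applied force F = (-3.8000, -1.1000, 3.5000)

F = (-3.8000, -1.1000, 3.5000)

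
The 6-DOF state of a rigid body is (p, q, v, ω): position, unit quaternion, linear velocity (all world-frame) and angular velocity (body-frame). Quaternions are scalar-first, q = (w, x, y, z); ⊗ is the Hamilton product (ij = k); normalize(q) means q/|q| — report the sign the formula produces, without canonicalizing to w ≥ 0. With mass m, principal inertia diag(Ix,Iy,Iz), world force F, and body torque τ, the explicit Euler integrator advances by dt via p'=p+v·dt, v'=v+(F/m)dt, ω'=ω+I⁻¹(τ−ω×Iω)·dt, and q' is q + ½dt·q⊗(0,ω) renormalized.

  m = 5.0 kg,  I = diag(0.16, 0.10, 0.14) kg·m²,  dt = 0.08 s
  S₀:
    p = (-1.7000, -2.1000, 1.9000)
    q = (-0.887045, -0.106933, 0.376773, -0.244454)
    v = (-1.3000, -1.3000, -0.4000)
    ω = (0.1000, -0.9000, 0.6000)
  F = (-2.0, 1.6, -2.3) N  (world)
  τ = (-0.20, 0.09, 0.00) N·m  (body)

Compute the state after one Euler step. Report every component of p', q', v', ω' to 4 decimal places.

p' = (-1.8040, -2.2040, 1.8680)
q' = (-0.8664, -0.1101, 0.4099, -0.2632)
v' = (-1.3320, -1.2744, -0.4368)
ω' = (0.0108, -0.8290, 0.5969)

ω×(Iω) gyroscopic = (-0.0216, 0.0012, 0.0054)
(τ − ω×Iω)/I = (-1.1150, 0.8880, -0.0386)
new body rate ω' = (0.0108, -0.8290, 0.5969)
2q̇ = q⊗(0,ω) = (0.4964614, -0.0826493, 0.8380549, -0.4736646)
updated quaternion q' = (-0.8664, -0.1101, 0.4099, -0.2632)
a = (-0.4000, 0.3200, -0.4600)
new position p' = (-1.8040, -2.2040, 1.8680)
v + (F/m)dt = (-1.3320, -1.2744, -0.4368)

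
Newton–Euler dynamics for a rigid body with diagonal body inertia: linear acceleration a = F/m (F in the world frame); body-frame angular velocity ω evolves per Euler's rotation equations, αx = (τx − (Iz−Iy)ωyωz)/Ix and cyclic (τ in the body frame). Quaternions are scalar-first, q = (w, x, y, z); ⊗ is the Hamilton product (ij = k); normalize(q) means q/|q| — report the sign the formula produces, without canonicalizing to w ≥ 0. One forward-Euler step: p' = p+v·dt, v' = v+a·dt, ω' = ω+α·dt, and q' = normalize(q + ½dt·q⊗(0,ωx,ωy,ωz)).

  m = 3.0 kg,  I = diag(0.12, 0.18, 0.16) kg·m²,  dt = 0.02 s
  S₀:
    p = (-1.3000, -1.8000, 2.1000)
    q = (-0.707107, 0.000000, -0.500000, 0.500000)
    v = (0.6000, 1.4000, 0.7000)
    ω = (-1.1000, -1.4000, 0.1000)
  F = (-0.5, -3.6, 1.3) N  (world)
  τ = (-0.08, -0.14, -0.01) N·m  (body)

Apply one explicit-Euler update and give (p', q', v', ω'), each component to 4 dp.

p' = (-1.2880, -1.7720, 2.1140)
q' = (-0.7145, 0.0143, -0.4955, 0.4937)
v' = (0.5967, 1.3760, 0.7087)
ω' = (-1.1138, -1.4160, 0.0872)

gyro term ω×Iω = (0.0028, 0.0044, 0.0924)
α = I⁻¹(τ − ω×Iω) = (-0.6900, -0.8022, -0.6400)
new body rate ω' = (-1.1138, -1.4160, 0.0872)
Hamilton product q⊗(0,ω) = (-0.7500000, 1.4278177, 0.4399498, -0.6207107)
updated quaternion q' = (-0.7145, 0.0143, -0.4955, 0.4937)
p' = p + v·dt = (-1.2880, -1.7720, 2.1140)
v' = v + a·dt = (0.5967, 1.3760, 0.7087)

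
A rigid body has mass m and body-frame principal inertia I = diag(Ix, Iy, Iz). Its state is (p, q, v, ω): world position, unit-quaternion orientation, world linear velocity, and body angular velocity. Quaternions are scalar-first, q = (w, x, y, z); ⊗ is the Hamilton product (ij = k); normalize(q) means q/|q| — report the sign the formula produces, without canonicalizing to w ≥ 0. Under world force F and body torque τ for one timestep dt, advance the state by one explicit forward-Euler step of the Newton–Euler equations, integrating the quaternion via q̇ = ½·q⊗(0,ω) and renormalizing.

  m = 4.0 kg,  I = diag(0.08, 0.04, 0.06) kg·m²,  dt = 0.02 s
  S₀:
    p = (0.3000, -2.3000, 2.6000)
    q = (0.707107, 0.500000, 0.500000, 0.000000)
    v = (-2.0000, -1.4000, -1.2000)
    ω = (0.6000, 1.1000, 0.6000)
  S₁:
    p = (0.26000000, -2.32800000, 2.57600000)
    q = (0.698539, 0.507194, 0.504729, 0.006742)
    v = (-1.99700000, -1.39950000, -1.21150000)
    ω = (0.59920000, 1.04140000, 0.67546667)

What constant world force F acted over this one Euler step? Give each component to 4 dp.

velocity change Δv = (0.00300000, 0.00050000, -0.01150000)
m·(v₁−v₀)/dt = (0.6000, 0.1000, -2.3000)

F = (0.6000, 0.1000, -2.3000)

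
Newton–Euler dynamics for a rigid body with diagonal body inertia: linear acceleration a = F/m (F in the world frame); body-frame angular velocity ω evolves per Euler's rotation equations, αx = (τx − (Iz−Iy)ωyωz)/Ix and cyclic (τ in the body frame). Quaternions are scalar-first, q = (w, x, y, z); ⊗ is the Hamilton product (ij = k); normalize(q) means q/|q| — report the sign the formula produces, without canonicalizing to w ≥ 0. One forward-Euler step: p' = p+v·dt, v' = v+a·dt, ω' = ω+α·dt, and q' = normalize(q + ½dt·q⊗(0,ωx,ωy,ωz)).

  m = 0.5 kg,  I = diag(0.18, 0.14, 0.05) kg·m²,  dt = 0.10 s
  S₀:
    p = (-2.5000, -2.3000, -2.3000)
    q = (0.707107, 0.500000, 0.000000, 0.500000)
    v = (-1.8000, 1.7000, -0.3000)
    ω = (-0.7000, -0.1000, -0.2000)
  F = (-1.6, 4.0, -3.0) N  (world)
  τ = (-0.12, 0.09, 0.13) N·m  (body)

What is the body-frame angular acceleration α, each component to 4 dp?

precession coupling ω×(Iω) = (-0.0018, 0.0182, -0.0028)
angular accel α = (-0.6567, 0.5129, 2.6560)

α = (-0.6567, 0.5129, 2.6560)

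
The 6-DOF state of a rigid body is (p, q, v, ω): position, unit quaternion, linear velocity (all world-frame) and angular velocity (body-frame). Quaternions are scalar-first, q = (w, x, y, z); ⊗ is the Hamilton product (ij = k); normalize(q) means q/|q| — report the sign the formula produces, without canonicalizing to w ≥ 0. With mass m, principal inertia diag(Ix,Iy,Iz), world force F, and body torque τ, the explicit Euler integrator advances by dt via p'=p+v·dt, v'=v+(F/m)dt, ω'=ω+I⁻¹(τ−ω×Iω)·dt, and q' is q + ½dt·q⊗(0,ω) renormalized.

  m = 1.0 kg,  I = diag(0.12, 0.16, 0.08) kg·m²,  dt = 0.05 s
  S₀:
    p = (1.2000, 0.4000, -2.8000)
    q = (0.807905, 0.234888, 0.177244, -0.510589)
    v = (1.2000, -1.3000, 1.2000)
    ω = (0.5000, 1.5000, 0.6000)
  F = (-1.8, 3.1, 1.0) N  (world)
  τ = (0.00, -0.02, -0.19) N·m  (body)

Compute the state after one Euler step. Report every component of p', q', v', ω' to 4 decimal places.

p' = (1.2600, 0.3350, -2.7400)
q' = (0.8053, 0.2666, 0.1975, -0.4914)
v' = (1.1100, -1.1450, 1.2500)
ω' = (0.5300, 1.4900, 0.4625)

p' = p + v·dt = (1.2600, 0.3350, -2.7400)
v + (F/m)dt = (1.1100, -1.1450, 1.2500)
ω×(Iω) gyroscopic = (-0.0720, 0.0120, 0.0300)
angular accel α = (0.6000, -0.2000, -2.7500)
new body rate ω' = (0.5300, 1.4900, 0.4625)
q⊗(0,ω) = (-0.0769566, 1.2761824, 0.8156302, 0.7484530)
q + ½dt·q⊗(0,ω), renormalized = (0.8053, 0.2666, 0.1975, -0.4914)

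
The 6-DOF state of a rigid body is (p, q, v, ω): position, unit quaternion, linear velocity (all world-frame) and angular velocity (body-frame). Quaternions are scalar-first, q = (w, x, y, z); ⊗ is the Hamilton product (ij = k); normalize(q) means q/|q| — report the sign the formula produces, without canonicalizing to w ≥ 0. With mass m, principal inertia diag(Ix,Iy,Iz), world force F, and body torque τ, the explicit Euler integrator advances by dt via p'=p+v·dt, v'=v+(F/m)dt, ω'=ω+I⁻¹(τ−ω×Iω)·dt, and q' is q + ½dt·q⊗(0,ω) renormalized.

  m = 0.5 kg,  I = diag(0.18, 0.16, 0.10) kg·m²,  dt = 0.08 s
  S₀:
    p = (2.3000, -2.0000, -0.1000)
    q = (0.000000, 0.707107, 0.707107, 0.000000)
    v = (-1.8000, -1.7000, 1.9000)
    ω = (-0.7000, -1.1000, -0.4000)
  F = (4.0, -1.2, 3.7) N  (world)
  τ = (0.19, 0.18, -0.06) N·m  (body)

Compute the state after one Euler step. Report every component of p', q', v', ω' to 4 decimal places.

ω×(Iω) gyroscopic = (-0.0264, 0.0224, -0.0154)
(τ − ω×Iω)/I = (1.2022, 0.9850, -0.4460)
new body rate ω' = (-0.6038, -1.0212, -0.4357)
2q̇ = q⊗(0,ω) = (1.2727926, -0.2828428, 0.2828428, -0.2828428)
q' = normalize(q + ½dt·q⊗(0,ω)) = (0.0508, 0.6948, 0.7174, -0.0113)
p + v·dt = (2.1560, -2.1360, 0.0520)
v' = v + a·dt = (-1.1600, -1.8920, 2.4920)

p' = (2.1560, -2.1360, 0.0520)
q' = (0.0508, 0.6948, 0.7174, -0.0113)
v' = (-1.1600, -1.8920, 2.4920)
ω' = (-0.6038, -1.0212, -0.4357)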